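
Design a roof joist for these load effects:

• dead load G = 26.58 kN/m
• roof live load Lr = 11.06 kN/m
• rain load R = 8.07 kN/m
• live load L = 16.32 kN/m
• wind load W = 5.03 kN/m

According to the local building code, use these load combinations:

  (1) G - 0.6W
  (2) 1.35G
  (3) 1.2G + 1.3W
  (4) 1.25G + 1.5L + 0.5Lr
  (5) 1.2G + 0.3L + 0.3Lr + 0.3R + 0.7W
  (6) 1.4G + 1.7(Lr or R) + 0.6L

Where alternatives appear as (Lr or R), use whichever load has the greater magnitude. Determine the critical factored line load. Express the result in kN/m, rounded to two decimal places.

65.81 kN/m

(Lr or R) → Lr = 11.06 kN/m.
(1) 1.0(26.58) - 0.6(5.03) = 23.56
(2) 1.35(26.58) = 35.88
(3) 1.2(26.58) + 1.3(5.03) = 38.44
(4) 1.25(26.58) + 1.5(16.32) + 0.5(11.06) = 63.24
(5) 1.2(26.58) + 0.3(16.32) + 0.3(11.06) + 0.3(8.07) + 0.7(5.03) = 46.05
(6) 1.4(26.58) + 1.7(11.06) + 0.6(16.32) = 65.81
The controlling combination is 6, giving 65.81 kN/m.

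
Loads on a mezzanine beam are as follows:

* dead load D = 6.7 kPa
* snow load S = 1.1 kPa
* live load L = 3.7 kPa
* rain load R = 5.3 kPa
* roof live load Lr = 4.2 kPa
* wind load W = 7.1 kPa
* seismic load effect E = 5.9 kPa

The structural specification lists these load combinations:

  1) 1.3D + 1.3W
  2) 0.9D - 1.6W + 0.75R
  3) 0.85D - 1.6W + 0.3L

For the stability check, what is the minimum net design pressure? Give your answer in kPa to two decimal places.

1) 1.3(6.7) + 1.3(7.1) = 8.71 + 9.23 = 17.94
2) 0.9(6.7) - 1.6(7.1) + 0.75(5.3) = -1.36
3) 0.85(6.7) - 1.6(7.1) + 0.3(3.7) = -4.56
Combination 3 gives the minimum: -4.56 kPa.

-4.56 kPa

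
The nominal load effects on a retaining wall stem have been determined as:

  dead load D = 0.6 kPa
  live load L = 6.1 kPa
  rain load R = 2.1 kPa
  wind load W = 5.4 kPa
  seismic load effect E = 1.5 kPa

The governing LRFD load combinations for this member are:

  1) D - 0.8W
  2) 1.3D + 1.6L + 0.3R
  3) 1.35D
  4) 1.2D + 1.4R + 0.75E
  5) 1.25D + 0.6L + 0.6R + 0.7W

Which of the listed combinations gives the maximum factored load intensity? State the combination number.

1) 1.0(0.6) - 0.8(5.4) = 0.6 - 4.3 = -3.7
2) 1.3(0.6) + 1.6(6.1) + 0.3(2.1) = 0.8 + 9.8 + 0.6 = 11.2
3) 1.35(0.6) = 0.8
4) 1.2(0.6) + 1.4(2.1) + 0.75(1.5) = 4.8
5) 1.25(0.6) + 0.6(6.1) + 0.6(2.1) + 0.7(5.4) = 9.5
The largest value is 11.2 kPa from combination 2.

Combination 2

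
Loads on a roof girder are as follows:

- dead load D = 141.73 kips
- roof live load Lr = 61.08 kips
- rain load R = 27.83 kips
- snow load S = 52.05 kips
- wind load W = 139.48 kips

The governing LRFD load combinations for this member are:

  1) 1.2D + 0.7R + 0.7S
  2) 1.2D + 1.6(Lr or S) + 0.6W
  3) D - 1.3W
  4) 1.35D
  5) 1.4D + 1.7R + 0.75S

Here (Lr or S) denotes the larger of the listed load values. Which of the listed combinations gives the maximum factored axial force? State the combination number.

(Lr or S) → Lr = 61.08 kips.
1) 1.2(141.73) + 0.7(27.83) + 0.7(52.05) = 225.99
2) 1.2(141.73) + 1.6(61.08) + 0.6(139.48) = 351.49
3) 1.0(141.73) - 1.3(139.48) = 141.73 - 181.32 = -39.59
4) 1.35(141.73) = 191.34
5) 1.4(141.73) + 1.7(27.83) + 0.75(52.05) = 198.42 + 47.31 + 39.04 = 284.77
The largest value is 351.49 kips from combination 2.

Combination 2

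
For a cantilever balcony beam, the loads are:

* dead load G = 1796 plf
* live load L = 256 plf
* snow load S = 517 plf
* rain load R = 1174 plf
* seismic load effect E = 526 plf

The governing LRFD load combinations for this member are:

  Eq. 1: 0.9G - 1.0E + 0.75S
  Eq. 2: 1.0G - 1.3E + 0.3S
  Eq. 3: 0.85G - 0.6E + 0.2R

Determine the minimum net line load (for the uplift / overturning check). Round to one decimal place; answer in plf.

Eq. 1: 0.9(1796) - 1.0(526) + 0.75(517) = 1616.4 - 526.0 + 387.8 = 1478.2
Eq. 2: 1.0(1796) - 1.3(526) + 0.3(517) = 1796.0 - 683.8 + 155.1 = 1267.3
Eq. 3: 0.85(1796) - 0.6(526) + 0.2(1174) = 1526.6 - 315.6 + 234.8 = 1445.8
Combination 2 gives the minimum: 1267.3 plf.

1267.3 plf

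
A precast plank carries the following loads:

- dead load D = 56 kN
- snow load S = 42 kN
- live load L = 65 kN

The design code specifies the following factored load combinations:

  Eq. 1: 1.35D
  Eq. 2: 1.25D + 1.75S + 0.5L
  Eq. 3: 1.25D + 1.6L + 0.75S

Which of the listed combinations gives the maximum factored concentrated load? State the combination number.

Eq. 1: 1.35(56) = 75.6
Eq. 2: 1.25(56) + 1.75(42) + 0.5(65) = 176.0
Eq. 3: 1.25(56) + 1.6(65) + 0.75(42) = 205.5
The largest value is 205.5 kN from combination 3.

Combination 3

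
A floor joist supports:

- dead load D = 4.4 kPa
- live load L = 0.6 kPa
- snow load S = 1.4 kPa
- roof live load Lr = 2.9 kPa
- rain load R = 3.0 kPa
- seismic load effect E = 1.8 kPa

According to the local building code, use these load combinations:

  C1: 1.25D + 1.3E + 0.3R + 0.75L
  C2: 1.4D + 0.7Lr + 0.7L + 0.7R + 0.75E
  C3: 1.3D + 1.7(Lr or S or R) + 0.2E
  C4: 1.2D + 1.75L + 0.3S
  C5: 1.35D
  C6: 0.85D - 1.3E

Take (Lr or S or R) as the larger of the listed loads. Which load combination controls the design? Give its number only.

Combination 2

(Lr or S or R) → R = 3.0 kPa.
C1: 1.25(4.4) + 1.3(1.8) + 0.3(3.0) + 0.75(0.6) = 5.50 + 2.34 + 0.90 + 0.45 = 9.19
C2: 1.4(4.4) + 0.7(2.9) + 0.7(0.6) + 0.7(3.0) + 0.75(1.8) = 6.16 + 2.03 + 0.42 + 2.10 + 1.35 = 12.06
C3: 1.3(4.4) + 1.7(3.0) + 0.2(1.8) = 5.72 + 5.10 + 0.36 = 11.18
C4: 1.2(4.4) + 1.75(0.6) + 0.3(1.4) = 5.28 + 1.05 + 0.42 = 6.75
C5: 1.35(4.4) = 5.94
C6: 0.85(4.4) - 1.3(1.8) = 3.74 - 2.34 = 1.40
The largest value is 12.06 kPa from combination 2.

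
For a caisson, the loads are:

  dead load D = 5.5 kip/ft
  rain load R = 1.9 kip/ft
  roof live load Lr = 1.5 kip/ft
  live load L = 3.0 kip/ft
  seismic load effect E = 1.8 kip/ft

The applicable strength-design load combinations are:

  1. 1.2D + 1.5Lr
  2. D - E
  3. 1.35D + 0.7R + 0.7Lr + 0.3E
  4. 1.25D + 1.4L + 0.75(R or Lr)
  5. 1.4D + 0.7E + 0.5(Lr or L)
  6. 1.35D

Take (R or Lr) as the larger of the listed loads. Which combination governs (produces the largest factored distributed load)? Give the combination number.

Combination 4

(R or Lr) → R = 1.9 kip/ft; (Lr or L) → L = 3.0 kip/ft.
1. 1.2(5.5) + 1.5(1.5) = 8.85
2. 1.0(5.5) - 1.0(1.8) = 3.70
3. 1.35(5.5) + 0.7(1.9) + 0.7(1.5) + 0.3(1.8) = 10.35
4. 1.25(5.5) + 1.4(3.0) + 0.75(1.9) = 12.50
5. 1.4(5.5) + 0.7(1.8) + 0.5(3.0) = 10.46
6. 1.35(5.5) = 7.43
The largest value is 12.50 kip/ft from combination 4.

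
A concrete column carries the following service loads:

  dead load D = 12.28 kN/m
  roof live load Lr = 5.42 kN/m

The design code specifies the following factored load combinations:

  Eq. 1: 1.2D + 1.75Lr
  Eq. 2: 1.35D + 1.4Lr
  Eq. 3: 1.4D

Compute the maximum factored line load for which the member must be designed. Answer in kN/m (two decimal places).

Eq. 1: 1.2(12.28) + 1.75(5.42) = 24.22
Eq. 2: 1.35(12.28) + 1.4(5.42) = 16.58 + 7.59 = 24.17
Eq. 3: 1.4(12.28) = 17.19
Maximum is from combination 1.

24.22 kN/m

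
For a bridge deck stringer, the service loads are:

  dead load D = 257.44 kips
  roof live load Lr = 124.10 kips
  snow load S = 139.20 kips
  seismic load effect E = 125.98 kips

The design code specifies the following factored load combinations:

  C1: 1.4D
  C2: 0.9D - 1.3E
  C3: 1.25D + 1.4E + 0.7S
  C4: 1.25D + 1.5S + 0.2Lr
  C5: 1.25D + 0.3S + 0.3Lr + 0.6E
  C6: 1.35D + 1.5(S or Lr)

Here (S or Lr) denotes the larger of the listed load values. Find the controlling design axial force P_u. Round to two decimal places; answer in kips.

(S or Lr) → S = 139.20 kips.
C1: 1.4(257.44) = 360.42
C2: 0.9(257.44) - 1.3(125.98) = 67.92
C3: 1.25(257.44) + 1.4(125.98) + 0.7(139.20) = 321.80 + 176.37 + 97.44 = 595.61
C4: 1.25(257.44) + 1.5(139.20) + 0.2(124.10) = 321.80 + 208.80 + 24.82 = 555.42
C5: 1.25(257.44) + 0.3(139.20) + 0.3(124.10) + 0.6(125.98) = 321.80 + 41.76 + 37.23 + 75.59 = 476.38
C6: 1.35(257.44) + 1.5(139.20) = 347.54 + 208.80 = 556.34
The controlling combination is 3, giving 595.61 kips.

595.61 kips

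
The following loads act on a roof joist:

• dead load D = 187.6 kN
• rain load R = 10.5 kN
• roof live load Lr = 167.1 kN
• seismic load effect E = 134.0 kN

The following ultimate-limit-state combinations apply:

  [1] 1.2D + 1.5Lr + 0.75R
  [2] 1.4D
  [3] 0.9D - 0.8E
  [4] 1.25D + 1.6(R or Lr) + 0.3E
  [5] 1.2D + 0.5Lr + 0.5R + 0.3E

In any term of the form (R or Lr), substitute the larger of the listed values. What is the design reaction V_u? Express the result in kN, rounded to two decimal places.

542.06 kN

(R or Lr) → Lr = 167.1 kN.
[1] 1.2(187.6) + 1.5(167.1) + 0.75(10.5) = 225.12 + 250.65 + 7.88 = 483.65
[2] 1.4(187.6) = 262.64
[3] 0.9(187.6) - 0.8(134.0) = 168.84 - 107.20 = 61.64
[4] 1.25(187.6) + 1.6(167.1) + 0.3(134.0) = 234.50 + 267.36 + 40.20 = 542.06
[5] 1.2(187.6) + 0.5(167.1) + 0.5(10.5) + 0.3(134.0) = 225.12 + 83.55 + 5.25 + 40.20 = 354.12
Maximum is from combination 4.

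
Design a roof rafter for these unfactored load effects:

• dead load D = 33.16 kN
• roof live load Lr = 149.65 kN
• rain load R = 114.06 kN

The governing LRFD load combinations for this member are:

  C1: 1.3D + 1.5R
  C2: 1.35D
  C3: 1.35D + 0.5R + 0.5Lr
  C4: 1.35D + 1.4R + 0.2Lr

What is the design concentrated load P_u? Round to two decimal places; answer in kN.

234.38 kN

C1: 1.3(33.16) + 1.5(114.06) = 43.11 + 171.09 = 214.20
C2: 1.35(33.16) = 44.77
C3: 1.35(33.16) + 0.5(114.06) + 0.5(149.65) = 176.62
C4: 1.35(33.16) + 1.4(114.06) + 0.2(149.65) = 44.77 + 159.68 + 29.93 = 234.38
The controlling combination is 4, giving 234.38 kN.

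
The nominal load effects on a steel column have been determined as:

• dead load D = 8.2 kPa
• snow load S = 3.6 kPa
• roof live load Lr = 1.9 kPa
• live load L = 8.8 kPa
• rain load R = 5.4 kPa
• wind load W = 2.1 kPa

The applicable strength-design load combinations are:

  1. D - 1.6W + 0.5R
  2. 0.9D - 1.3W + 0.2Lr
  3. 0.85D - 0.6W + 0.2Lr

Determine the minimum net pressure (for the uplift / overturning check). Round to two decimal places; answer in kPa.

5.03 kPa

1. 1.0(8.2) - 1.6(2.1) + 0.5(5.4) = 8.20 - 3.36 + 2.70 = 7.54
2. 0.9(8.2) - 1.3(2.1) + 0.2(1.9) = 7.38 - 2.73 + 0.38 = 5.03
3. 0.85(8.2) - 0.6(2.1) + 0.2(1.9) = 6.97 - 1.26 + 0.38 = 6.09
Combination 2 gives the minimum: 5.03 kPa.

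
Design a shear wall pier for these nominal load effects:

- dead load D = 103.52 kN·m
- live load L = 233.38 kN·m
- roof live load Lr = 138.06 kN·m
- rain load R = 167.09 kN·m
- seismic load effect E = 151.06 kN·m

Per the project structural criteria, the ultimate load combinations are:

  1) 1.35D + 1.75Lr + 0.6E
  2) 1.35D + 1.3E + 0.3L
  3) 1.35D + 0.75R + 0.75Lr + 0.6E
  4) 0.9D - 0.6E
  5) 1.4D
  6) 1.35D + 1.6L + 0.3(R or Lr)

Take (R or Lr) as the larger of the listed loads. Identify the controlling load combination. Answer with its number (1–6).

Combination 6

(R or Lr) → R = 167.09 kN·m.
1) 1.35(103.52) + 1.75(138.06) + 0.6(151.06) = 471.99
2) 1.35(103.52) + 1.3(151.06) + 0.3(233.38) = 139.75 + 196.38 + 70.01 = 406.14
3) 1.35(103.52) + 0.75(167.09) + 0.75(138.06) + 0.6(151.06) = 459.25
4) 0.9(103.52) - 0.6(151.06) = 93.17 - 90.64 = 2.53
5) 1.4(103.52) = 144.93
6) 1.35(103.52) + 1.6(233.38) + 0.3(167.09) = 139.75 + 373.41 + 50.13 = 563.29
The largest value is 563.29 kN·m from combination 6.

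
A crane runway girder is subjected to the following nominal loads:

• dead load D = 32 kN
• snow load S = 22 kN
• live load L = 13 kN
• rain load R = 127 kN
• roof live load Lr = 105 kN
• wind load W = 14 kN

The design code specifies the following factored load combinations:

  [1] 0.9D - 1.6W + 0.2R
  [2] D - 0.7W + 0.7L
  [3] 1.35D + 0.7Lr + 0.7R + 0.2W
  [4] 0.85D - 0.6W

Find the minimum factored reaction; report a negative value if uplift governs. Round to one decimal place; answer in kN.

[1] 0.9(32) - 1.6(14) + 0.2(127) = 28.8 - 22.4 + 25.4 = 31.8
[2] 1.0(32) - 0.7(14) + 0.7(13) = 32.0 - 9.8 + 9.1 = 31.3
[3] 1.35(32) + 0.7(105) + 0.7(127) + 0.2(14) = 43.2 + 73.5 + 88.9 + 2.8 = 208.4
[4] 0.85(32) - 0.6(14) = 27.2 - 8.4 = 18.8
Combination 4 gives the minimum: 18.8 kN.

18.8 kN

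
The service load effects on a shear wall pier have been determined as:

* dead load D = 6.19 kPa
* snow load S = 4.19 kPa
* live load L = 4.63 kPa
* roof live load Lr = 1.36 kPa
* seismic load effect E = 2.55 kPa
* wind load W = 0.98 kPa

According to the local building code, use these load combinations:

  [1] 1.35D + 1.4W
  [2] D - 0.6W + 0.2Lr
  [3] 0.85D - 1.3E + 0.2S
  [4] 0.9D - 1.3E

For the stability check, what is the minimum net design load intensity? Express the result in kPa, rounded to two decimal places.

[1] 1.35(6.19) + 1.4(0.98) = 9.73
[2] 1.0(6.19) - 0.6(0.98) + 0.2(1.36) = 5.87
[3] 0.85(6.19) - 1.3(2.55) + 0.2(4.19) = 2.78
[4] 0.9(6.19) - 1.3(2.55) = 2.26
Combination 4 gives the minimum: 2.26 kPa.

2.26 kPa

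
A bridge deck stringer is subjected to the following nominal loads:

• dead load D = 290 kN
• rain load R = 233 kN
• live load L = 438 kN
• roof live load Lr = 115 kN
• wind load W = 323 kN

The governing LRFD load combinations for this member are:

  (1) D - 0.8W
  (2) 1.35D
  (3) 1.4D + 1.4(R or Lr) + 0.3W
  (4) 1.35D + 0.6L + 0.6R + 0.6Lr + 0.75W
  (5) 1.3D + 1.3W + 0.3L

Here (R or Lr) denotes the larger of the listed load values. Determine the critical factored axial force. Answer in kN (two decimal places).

1105.35 kN

(R or Lr) → R = 233 kN.
(1) 1.0(290) - 0.8(323) = 290.00 - 258.40 = 31.60
(2) 1.35(290) = 391.50
(3) 1.4(290) + 1.4(233) + 0.3(323) = 406.00 + 326.20 + 96.90 = 829.10
(4) 1.35(290) + 0.6(438) + 0.6(233) + 0.6(115) + 0.75(323) = 391.50 + 262.80 + 139.80 + 69.00 + 242.25 = 1105.35
(5) 1.3(290) + 1.3(323) + 0.3(438) = 377.00 + 419.90 + 131.40 = 928.30
The controlling combination is 4, giving 1105.35 kN.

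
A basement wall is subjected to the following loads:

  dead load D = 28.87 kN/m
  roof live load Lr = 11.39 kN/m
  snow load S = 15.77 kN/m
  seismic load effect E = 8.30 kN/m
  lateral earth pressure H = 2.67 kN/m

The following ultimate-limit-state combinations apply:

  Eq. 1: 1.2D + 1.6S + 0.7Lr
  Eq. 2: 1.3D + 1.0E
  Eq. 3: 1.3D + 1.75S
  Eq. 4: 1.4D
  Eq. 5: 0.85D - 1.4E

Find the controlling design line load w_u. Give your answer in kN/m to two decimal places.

Eq. 1: 1.2(28.87) + 1.6(15.77) + 0.7(11.39) = 67.85
Eq. 2: 1.3(28.87) + 1.0(8.30) = 37.53 + 8.30 = 45.83
Eq. 3: 1.3(28.87) + 1.75(15.77) = 37.53 + 27.60 = 65.13
Eq. 4: 1.4(28.87) = 40.42
Eq. 5: 0.85(28.87) - 1.4(8.30) = 24.54 - 11.62 = 12.92
Maximum is from combination 1.

67.85 kN/m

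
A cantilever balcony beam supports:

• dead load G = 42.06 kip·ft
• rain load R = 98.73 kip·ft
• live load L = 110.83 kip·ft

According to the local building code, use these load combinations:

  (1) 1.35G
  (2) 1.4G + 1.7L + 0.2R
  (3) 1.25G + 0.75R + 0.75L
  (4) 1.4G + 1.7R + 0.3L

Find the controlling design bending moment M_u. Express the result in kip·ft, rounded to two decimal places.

267.04 kip·ft

(1) 1.35(42.06) = 56.78
(2) 1.4(42.06) + 1.7(110.83) + 0.2(98.73) = 58.88 + 188.41 + 19.75 = 267.04
(3) 1.25(42.06) + 0.75(98.73) + 0.75(110.83) = 52.58 + 74.05 + 83.12 = 209.75
(4) 1.4(42.06) + 1.7(98.73) + 0.3(110.83) = 58.88 + 167.84 + 33.25 = 259.97
Combination 2 governs: M_u = 267.04 kip·ft.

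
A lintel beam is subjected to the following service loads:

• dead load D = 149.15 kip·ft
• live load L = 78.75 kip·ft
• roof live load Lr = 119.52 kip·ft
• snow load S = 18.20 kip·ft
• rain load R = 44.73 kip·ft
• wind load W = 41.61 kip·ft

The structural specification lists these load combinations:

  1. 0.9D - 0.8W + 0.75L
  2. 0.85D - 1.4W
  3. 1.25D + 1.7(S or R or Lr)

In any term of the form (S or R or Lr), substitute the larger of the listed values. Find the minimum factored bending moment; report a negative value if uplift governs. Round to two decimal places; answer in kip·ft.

(S or R or Lr) → Lr = 119.52 kip·ft.
1. 0.9(149.15) - 0.8(41.61) + 0.75(78.75) = 134.24 - 33.29 + 59.06 = 160.01
2. 0.85(149.15) - 1.4(41.61) = 68.52
3. 1.25(149.15) + 1.7(119.52) = 186.44 + 203.18 = 389.62
Combination 2 gives the minimum: 68.52 kip·ft.

68.52 kip·ft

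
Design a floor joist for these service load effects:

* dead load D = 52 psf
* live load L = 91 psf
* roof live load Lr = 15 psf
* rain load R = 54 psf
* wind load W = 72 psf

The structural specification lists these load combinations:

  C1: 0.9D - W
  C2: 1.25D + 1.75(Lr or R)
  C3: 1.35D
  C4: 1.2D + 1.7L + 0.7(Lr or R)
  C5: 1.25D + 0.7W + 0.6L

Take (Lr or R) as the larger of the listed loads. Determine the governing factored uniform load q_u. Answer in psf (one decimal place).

254.9 psf

(Lr or R) → R = 54 psf.
C1: 0.9(52) - 1.0(72) = 46.8 - 72.0 = -25.2
C2: 1.25(52) + 1.75(54) = 65.0 + 94.5 = 159.5
C3: 1.35(52) = 70.2
C4: 1.2(52) + 1.7(91) + 0.7(54) = 62.4 + 154.7 + 37.8 = 254.9
C5: 1.25(52) + 0.7(72) + 0.6(91) = 65.0 + 50.4 + 54.6 = 170.0
The controlling combination is 4, giving 254.9 psf.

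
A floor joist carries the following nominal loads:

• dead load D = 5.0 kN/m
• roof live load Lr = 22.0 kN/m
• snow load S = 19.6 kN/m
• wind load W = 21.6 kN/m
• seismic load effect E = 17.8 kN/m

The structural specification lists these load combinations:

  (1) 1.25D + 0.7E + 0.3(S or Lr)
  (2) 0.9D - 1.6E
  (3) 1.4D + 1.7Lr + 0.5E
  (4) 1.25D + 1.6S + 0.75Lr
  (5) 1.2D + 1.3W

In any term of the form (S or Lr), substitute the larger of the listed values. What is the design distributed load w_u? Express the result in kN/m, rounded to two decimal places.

54.11 kN/m

(S or Lr) → Lr = 22.0 kN/m.
(1) 1.25(5.0) + 0.7(17.8) + 0.3(22.0) = 6.25 + 12.46 + 6.60 = 25.31
(2) 0.9(5.0) - 1.6(17.8) = 4.50 - 28.48 = -23.98
(3) 1.4(5.0) + 1.7(22.0) + 0.5(17.8) = 7.00 + 37.40 + 8.90 = 53.30
(4) 1.25(5.0) + 1.6(19.6) + 0.75(22.0) = 6.25 + 31.36 + 16.50 = 54.11
(5) 1.2(5.0) + 1.3(21.6) = 6.00 + 28.08 = 34.08
Combination 4 governs: w_u = 54.11 kN/m.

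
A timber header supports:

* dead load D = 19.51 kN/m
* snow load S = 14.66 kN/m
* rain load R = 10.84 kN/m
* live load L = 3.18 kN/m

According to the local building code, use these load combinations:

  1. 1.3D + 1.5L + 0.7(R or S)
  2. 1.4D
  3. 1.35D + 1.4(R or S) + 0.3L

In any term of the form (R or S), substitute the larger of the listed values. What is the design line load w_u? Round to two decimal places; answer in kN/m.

(R or S) → S = 14.66 kN/m.
1. 1.3(19.51) + 1.5(3.18) + 0.7(14.66) = 40.40
2. 1.4(19.51) = 27.31
3. 1.35(19.51) + 1.4(14.66) + 0.3(3.18) = 47.82
The controlling combination is 3, giving 47.82 kN/m.

47.82 kN/m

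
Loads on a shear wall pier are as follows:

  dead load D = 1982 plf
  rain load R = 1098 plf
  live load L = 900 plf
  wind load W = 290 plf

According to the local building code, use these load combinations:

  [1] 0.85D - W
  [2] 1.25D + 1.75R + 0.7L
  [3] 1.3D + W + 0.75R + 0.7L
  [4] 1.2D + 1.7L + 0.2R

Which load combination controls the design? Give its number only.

[1] 0.85(1982) - 1.0(290) = 1394.70
[2] 1.25(1982) + 1.75(1098) + 0.7(900) = 5029.00
[3] 1.3(1982) + 1.0(290) + 0.75(1098) + 0.7(900) = 4320.10
[4] 1.2(1982) + 1.7(900) + 0.2(1098) = 4128.00
The largest value is 5029.00 plf from combination 2.

Combination 2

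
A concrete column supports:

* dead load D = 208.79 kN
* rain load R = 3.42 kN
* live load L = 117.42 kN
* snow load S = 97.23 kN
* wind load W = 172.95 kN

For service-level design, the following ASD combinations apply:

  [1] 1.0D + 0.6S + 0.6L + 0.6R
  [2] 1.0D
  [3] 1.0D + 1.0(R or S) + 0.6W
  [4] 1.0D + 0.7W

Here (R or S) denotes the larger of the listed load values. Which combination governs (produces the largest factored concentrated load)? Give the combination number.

(R or S) → S = 97.23 kN.
[1] 1.0(208.79) + 0.6(97.23) + 0.6(117.42) + 0.6(3.42) = 339.63
[2] 1.0(208.79) = 208.79
[3] 1.0(208.79) + 1.0(97.23) + 0.6(172.95) = 409.79
[4] 1.0(208.79) + 0.7(172.95) = 329.86
The largest value is 409.79 kN from combination 3.

Combination 3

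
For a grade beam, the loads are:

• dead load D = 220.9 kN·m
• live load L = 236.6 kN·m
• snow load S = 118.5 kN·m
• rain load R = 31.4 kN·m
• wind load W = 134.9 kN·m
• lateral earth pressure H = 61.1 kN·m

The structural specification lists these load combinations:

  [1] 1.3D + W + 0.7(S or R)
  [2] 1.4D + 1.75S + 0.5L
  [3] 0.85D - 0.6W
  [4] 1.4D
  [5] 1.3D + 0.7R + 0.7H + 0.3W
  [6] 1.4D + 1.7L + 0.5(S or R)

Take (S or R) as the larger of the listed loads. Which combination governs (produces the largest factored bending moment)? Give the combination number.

(S or R) → S = 118.5 kN·m.
[1] 1.3(220.9) + 1.0(134.9) + 0.7(118.5) = 505.02
[2] 1.4(220.9) + 1.75(118.5) + 0.5(236.6) = 634.94
[3] 0.85(220.9) - 0.6(134.9) = 106.83
[4] 1.4(220.9) = 309.26
[5] 1.3(220.9) + 0.7(31.4) + 0.7(61.1) + 0.3(134.9) = 392.39
[6] 1.4(220.9) + 1.7(236.6) + 0.5(118.5) = 770.73
The largest value is 770.73 kN·m from combination 6.

Combination 6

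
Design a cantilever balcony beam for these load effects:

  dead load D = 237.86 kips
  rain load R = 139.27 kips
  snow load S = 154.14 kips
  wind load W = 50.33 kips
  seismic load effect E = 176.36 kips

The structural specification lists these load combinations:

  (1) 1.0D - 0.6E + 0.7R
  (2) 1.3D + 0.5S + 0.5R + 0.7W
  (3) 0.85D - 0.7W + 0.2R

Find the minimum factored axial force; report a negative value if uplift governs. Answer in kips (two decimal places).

194.80 kips

(1) 1.0(237.86) - 0.6(176.36) + 0.7(139.27) = 237.86 - 105.82 + 97.49 = 229.53
(2) 1.3(237.86) + 0.5(154.14) + 0.5(139.27) + 0.7(50.33) = 491.15
(3) 0.85(237.86) - 0.7(50.33) + 0.2(139.27) = 202.18 - 35.23 + 27.85 = 194.80
Combination 3 gives the minimum: 194.80 kips.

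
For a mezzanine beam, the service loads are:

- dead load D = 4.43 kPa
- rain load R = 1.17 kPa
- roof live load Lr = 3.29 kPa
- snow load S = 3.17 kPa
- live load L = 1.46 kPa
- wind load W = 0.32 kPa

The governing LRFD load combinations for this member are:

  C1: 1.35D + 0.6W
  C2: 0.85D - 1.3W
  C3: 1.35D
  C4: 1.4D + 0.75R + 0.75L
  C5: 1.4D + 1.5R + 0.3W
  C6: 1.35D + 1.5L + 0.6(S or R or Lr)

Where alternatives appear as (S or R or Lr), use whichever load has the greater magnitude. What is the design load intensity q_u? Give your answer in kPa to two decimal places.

(S or R or Lr) → Lr = 3.29 kPa.
C1: 1.35(4.43) + 0.6(0.32) = 6.17
C2: 0.85(4.43) - 1.3(0.32) = 3.35
C3: 1.35(4.43) = 5.98
C4: 1.4(4.43) + 0.75(1.17) + 0.75(1.46) = 8.17
C5: 1.4(4.43) + 1.5(1.17) + 0.3(0.32) = 8.05
C6: 1.35(4.43) + 1.5(1.46) + 0.6(3.29) = 10.14
Maximum is from combination 6.

10.14 kPa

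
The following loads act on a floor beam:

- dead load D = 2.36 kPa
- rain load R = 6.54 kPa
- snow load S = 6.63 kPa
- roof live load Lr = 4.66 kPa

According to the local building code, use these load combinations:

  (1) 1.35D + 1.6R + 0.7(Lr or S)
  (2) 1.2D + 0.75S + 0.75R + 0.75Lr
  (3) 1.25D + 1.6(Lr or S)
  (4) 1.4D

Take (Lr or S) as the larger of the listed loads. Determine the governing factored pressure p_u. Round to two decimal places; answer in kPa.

(Lr or S) → S = 6.63 kPa.
(1) 1.35(2.36) + 1.6(6.54) + 0.7(6.63) = 18.29
(2) 1.2(2.36) + 0.75(6.63) + 0.75(6.54) + 0.75(4.66) = 16.20
(3) 1.25(2.36) + 1.6(6.63) = 13.56
(4) 1.4(2.36) = 3.30
The controlling combination is 1, giving 18.29 kPa.

18.29 kPa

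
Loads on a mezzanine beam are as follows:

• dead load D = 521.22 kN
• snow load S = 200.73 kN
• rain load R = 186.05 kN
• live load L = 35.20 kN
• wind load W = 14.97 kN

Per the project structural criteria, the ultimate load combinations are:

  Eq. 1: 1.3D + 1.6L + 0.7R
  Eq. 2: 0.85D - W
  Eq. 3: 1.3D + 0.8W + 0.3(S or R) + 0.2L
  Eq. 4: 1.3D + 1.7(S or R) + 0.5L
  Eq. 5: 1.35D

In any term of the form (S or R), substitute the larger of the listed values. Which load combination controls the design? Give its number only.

(S or R) → S = 200.73 kN.
Eq. 1: 1.3(521.22) + 1.6(35.20) + 0.7(186.05) = 864.14
Eq. 2: 0.85(521.22) - 1.0(14.97) = 428.07
Eq. 3: 1.3(521.22) + 0.8(14.97) + 0.3(200.73) + 0.2(35.20) = 756.82
Eq. 4: 1.3(521.22) + 1.7(200.73) + 0.5(35.20) = 1036.43
Eq. 5: 1.35(521.22) = 703.65
The largest value is 1036.43 kN from combination 4.

Combination 4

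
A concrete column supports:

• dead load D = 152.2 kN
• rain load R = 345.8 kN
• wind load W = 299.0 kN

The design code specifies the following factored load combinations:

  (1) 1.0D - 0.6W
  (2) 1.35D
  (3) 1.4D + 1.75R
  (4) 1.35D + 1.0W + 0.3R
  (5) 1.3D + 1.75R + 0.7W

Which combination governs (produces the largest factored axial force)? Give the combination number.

Combination 5

(1) 1.0(152.2) - 0.6(299.0) = 152.20 - 179.40 = -27.20
(2) 1.35(152.2) = 205.47
(3) 1.4(152.2) + 1.75(345.8) = 213.08 + 605.15 = 818.23
(4) 1.35(152.2) + 1.0(299.0) + 0.3(345.8) = 205.47 + 299.00 + 103.74 = 608.21
(5) 1.3(152.2) + 1.75(345.8) + 0.7(299.0) = 197.86 + 605.15 + 209.30 = 1012.31
The largest value is 1012.31 kN from combination 5.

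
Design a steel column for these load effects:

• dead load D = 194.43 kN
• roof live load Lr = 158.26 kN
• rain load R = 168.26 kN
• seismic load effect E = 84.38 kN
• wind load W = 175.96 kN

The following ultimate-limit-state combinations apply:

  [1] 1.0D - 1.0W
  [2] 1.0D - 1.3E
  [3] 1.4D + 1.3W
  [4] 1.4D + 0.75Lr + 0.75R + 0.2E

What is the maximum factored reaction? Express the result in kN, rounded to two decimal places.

533.97 kN

[1] 1.0(194.43) - 1.0(175.96) = 18.47
[2] 1.0(194.43) - 1.3(84.38) = 84.74
[3] 1.4(194.43) + 1.3(175.96) = 500.95
[4] 1.4(194.43) + 0.75(158.26) + 0.75(168.26) + 0.2(84.38) = 533.97
Combination 4 governs: V_u = 533.97 kN.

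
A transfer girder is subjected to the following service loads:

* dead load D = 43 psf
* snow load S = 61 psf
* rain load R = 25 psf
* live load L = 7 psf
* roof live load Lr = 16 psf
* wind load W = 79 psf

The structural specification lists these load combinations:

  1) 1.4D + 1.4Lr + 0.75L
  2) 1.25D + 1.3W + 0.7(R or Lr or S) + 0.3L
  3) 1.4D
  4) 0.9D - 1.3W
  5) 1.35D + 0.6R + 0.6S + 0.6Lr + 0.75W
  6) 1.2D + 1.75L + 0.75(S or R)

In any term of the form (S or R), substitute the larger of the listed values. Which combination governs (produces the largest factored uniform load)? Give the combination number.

(R or Lr or S) → S = 61 psf; (S or R) → S = 61 psf.
1) 1.4(43) + 1.4(16) + 0.75(7) = 60.20 + 22.40 + 5.25 = 87.85
2) 1.25(43) + 1.3(79) + 0.7(61) + 0.3(7) = 53.75 + 102.70 + 42.70 + 2.10 = 201.25
3) 1.4(43) = 60.20
4) 0.9(43) - 1.3(79) = 38.70 - 102.70 = -64.00
5) 1.35(43) + 0.6(25) + 0.6(61) + 0.6(16) + 0.75(79) = 58.05 + 15.00 + 36.60 + 9.60 + 59.25 = 178.50
6) 1.2(43) + 1.75(7) + 0.75(61) = 51.60 + 12.25 + 45.75 = 109.60
The largest value is 201.25 psf from combination 2.

Combination 2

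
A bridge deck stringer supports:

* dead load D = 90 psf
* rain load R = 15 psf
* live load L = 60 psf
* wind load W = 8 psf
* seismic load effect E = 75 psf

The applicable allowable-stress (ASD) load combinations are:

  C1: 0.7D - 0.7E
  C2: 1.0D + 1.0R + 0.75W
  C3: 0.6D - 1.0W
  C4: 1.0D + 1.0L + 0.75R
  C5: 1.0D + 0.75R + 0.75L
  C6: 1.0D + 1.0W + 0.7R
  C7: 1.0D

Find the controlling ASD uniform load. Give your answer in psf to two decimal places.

161.25 psf

C1: 0.7(90) - 0.7(75) = 10.50
C2: 1.0(90) + 1.0(15) + 0.75(8) = 111.00
C3: 0.6(90) - 1.0(8) = 46.00
C4: 1.0(90) + 1.0(60) + 0.75(15) = 161.25
C5: 1.0(90) + 0.75(15) + 0.75(60) = 146.25
C6: 1.0(90) + 1.0(8) + 0.7(15) = 108.50
C7: 1.0(90) = 90.00
Combination 4 governs: q = 161.25 psf.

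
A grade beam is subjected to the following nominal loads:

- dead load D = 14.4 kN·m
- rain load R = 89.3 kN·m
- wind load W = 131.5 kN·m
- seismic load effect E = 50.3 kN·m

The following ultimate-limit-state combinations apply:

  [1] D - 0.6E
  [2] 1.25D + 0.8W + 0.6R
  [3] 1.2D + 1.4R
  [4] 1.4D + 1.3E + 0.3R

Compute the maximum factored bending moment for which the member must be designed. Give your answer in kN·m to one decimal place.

[1] 1.0(14.4) - 0.6(50.3) = 14.4 - 30.2 = -15.8
[2] 1.25(14.4) + 0.8(131.5) + 0.6(89.3) = 18.0 + 105.2 + 53.6 = 176.8
[3] 1.2(14.4) + 1.4(89.3) = 17.3 + 125.0 = 142.3
[4] 1.4(14.4) + 1.3(50.3) + 0.3(89.3) = 112.3
Combination 2 governs: M_u = 176.8 kN·m.

176.8 kN·m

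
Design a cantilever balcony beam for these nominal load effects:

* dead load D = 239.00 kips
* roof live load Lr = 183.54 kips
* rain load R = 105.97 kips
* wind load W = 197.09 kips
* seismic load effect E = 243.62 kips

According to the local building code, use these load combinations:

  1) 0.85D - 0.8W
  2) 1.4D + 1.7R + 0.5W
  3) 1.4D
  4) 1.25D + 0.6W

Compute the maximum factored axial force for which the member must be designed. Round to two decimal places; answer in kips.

1) 0.85(239.00) - 0.8(197.09) = 203.15 - 157.67 = 45.48
2) 1.4(239.00) + 1.7(105.97) + 0.5(197.09) = 613.29
3) 1.4(239.00) = 334.60
4) 1.25(239.00) + 0.6(197.09) = 298.75 + 118.25 = 417.00
Maximum is from combination 2.

613.29 kips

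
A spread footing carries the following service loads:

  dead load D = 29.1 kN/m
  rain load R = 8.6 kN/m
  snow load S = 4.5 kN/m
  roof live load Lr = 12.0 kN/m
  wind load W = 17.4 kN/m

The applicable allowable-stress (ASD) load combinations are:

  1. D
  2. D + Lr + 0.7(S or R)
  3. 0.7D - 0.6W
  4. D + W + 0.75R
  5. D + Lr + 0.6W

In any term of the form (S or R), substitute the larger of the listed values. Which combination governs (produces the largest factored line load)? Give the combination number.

Combination 4

(S or R) → R = 8.6 kN/m.
1. 1.0(29.1) = 29.1
2. 1.0(29.1) + 1.0(12.0) + 0.7(8.6) = 29.1 + 12.0 + 6.0 = 47.1
3. 0.7(29.1) - 0.6(17.4) = 9.9
4. 1.0(29.1) + 1.0(17.4) + 0.75(8.6) = 29.1 + 17.4 + 6.5 = 53.0
5. 1.0(29.1) + 1.0(12.0) + 0.6(17.4) = 29.1 + 12.0 + 10.4 = 51.5
The largest value is 53.0 kN/m from combination 4.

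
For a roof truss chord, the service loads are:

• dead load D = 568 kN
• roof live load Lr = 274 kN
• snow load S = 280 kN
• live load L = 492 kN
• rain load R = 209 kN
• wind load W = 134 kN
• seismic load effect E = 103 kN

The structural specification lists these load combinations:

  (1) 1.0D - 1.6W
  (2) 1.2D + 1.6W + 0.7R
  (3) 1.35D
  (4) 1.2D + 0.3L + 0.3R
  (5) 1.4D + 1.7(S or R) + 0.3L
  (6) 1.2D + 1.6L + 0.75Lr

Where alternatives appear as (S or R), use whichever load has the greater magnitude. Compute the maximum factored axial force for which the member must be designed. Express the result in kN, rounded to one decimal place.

(S or R) → S = 280 kN.
(1) 1.0(568) - 1.6(134) = 568.0 - 214.4 = 353.6
(2) 1.2(568) + 1.6(134) + 0.7(209) = 681.6 + 214.4 + 146.3 = 1042.3
(3) 1.35(568) = 766.8
(4) 1.2(568) + 0.3(492) + 0.3(209) = 681.6 + 147.6 + 62.7 = 891.9
(5) 1.4(568) + 1.7(280) + 0.3(492) = 795.2 + 476.0 + 147.6 = 1418.8
(6) 1.2(568) + 1.6(492) + 0.75(274) = 681.6 + 787.2 + 205.5 = 1674.3
The controlling combination is 6, giving 1674.3 kN.

1674.3 kN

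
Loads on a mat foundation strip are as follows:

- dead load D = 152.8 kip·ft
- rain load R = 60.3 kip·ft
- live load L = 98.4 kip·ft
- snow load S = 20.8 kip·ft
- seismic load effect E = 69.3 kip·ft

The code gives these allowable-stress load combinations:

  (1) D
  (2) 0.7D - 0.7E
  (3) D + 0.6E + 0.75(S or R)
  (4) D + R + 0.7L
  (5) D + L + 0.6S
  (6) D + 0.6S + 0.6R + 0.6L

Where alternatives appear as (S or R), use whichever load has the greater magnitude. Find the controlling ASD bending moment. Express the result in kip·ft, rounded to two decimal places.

(S or R) → R = 60.3 kip·ft.
(1) 1.0(152.8) = 152.80
(2) 0.7(152.8) - 0.7(69.3) = 58.45
(3) 1.0(152.8) + 0.6(69.3) + 0.75(60.3) = 239.61
(4) 1.0(152.8) + 1.0(60.3) + 0.7(98.4) = 281.98
(5) 1.0(152.8) + 1.0(98.4) + 0.6(20.8) = 263.68
(6) 1.0(152.8) + 0.6(20.8) + 0.6(60.3) + 0.6(98.4) = 260.50
Maximum is from combination 4.

281.98 kip·ft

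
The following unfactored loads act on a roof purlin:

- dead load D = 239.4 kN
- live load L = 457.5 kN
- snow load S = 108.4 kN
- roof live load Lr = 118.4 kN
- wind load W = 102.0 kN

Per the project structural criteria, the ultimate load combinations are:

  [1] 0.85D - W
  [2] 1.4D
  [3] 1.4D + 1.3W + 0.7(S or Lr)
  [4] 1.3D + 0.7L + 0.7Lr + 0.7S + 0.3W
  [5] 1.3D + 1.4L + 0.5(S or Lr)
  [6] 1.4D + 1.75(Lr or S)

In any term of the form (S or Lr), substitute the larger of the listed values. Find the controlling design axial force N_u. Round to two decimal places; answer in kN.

(S or Lr) → Lr = 118.4 kN; (Lr or S) → Lr = 118.4 kN.
[1] 0.85(239.4) - 1.0(102.0) = 203.49 - 102.00 = 101.49
[2] 1.4(239.4) = 335.16
[3] 1.4(239.4) + 1.3(102.0) + 0.7(118.4) = 335.16 + 132.60 + 82.88 = 550.64
[4] 1.3(239.4) + 0.7(457.5) + 0.7(118.4) + 0.7(108.4) + 0.3(102.0) = 311.22 + 320.25 + 82.88 + 75.88 + 30.60 = 820.83
[5] 1.3(239.4) + 1.4(457.5) + 0.5(118.4) = 311.22 + 640.50 + 59.20 = 1010.92
[6] 1.4(239.4) + 1.75(118.4) = 335.16 + 207.20 = 542.36
Combination 5 governs: N_u = 1010.92 kN.

1010.92 kN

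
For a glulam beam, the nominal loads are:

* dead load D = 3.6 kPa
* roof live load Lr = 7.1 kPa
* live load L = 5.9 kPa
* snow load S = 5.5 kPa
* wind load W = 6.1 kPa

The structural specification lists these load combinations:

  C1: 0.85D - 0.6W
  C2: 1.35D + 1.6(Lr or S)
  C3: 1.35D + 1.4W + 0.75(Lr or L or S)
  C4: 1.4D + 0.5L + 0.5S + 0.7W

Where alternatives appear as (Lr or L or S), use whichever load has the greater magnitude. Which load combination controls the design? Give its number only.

(Lr or S) → Lr = 7.1 kPa; (Lr or L or S) → Lr = 7.1 kPa.
C1: 0.85(3.6) - 0.6(6.1) = -0.60
C2: 1.35(3.6) + 1.6(7.1) = 16.22
C3: 1.35(3.6) + 1.4(6.1) + 0.75(7.1) = 18.73
C4: 1.4(3.6) + 0.5(5.9) + 0.5(5.5) + 0.7(6.1) = 15.01
The largest value is 18.73 kPa from combination 3.

Combination 3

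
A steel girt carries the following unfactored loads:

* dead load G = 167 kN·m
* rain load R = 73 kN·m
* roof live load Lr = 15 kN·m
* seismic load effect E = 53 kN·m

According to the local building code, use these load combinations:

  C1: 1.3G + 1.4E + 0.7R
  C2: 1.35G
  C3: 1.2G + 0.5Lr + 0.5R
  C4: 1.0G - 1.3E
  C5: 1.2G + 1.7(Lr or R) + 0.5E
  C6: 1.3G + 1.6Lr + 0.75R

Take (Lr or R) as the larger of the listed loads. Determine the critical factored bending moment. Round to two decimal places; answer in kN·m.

(Lr or R) → R = 73 kN·m.
C1: 1.3(167) + 1.4(53) + 0.7(73) = 217.10 + 74.20 + 51.10 = 342.40
C2: 1.35(167) = 225.45
C3: 1.2(167) + 0.5(15) + 0.5(73) = 200.40 + 7.50 + 36.50 = 244.40
C4: 1.0(167) - 1.3(53) = 167.00 - 68.90 = 98.10
C5: 1.2(167) + 1.7(73) + 0.5(53) = 200.40 + 124.10 + 26.50 = 351.00
C6: 1.3(167) + 1.6(15) + 0.75(73) = 217.10 + 24.00 + 54.75 = 295.85
The controlling combination is 5, giving 351.00 kN·m.

351.00 kN·m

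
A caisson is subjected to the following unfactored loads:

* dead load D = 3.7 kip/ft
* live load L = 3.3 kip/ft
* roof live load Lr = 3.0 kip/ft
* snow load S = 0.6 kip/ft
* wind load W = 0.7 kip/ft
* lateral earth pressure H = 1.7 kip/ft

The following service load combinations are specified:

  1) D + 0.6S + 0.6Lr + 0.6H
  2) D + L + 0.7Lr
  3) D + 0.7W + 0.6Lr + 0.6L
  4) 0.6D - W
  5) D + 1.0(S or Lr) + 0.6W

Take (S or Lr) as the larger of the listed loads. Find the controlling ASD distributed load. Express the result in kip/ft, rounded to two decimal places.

9.10 kip/ft

(S or Lr) → Lr = 3.0 kip/ft.
1) 1.0(3.7) + 0.6(0.6) + 0.6(3.0) + 0.6(1.7) = 6.88
2) 1.0(3.7) + 1.0(3.3) + 0.7(3.0) = 9.10
3) 1.0(3.7) + 0.7(0.7) + 0.6(3.0) + 0.6(3.3) = 7.97
4) 0.6(3.7) - 1.0(0.7) = 1.52
5) 1.0(3.7) + 1.0(3.0) + 0.6(0.7) = 7.12
The controlling combination is 2, giving 9.10 kip/ft.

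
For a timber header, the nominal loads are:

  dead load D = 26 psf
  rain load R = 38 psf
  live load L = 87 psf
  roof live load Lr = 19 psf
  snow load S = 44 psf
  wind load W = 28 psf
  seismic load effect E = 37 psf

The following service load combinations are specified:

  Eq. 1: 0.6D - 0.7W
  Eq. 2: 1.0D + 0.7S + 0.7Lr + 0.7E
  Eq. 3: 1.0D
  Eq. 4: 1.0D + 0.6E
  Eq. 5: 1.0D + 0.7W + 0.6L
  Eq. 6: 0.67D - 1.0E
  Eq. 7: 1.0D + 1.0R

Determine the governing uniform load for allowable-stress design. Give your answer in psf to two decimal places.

97.80 psf

Eq. 1: 0.6(26) - 0.7(28) = -4.00
Eq. 2: 1.0(26) + 0.7(44) + 0.7(19) + 0.7(37) = 96.00
Eq. 3: 1.0(26) = 26.00
Eq. 4: 1.0(26) + 0.6(37) = 48.20
Eq. 5: 1.0(26) + 0.7(28) + 0.6(87) = 97.80
Eq. 6: 0.67(26) - 1.0(37) = -19.58
Eq. 7: 1.0(26) + 1.0(38) = 64.00
Combination 5 governs: q = 97.80 psf.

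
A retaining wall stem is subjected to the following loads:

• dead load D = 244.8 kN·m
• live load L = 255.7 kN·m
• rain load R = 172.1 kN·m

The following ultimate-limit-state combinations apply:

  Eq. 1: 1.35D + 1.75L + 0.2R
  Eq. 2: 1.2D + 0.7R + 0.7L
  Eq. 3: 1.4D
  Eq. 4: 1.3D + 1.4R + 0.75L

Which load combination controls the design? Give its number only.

Combination 1

Eq. 1: 1.35(244.8) + 1.75(255.7) + 0.2(172.1) = 330.48 + 447.48 + 34.42 = 812.38
Eq. 2: 1.2(244.8) + 0.7(172.1) + 0.7(255.7) = 293.76 + 120.47 + 178.99 = 593.22
Eq. 3: 1.4(244.8) = 342.72
Eq. 4: 1.3(244.8) + 1.4(172.1) + 0.75(255.7) = 318.24 + 240.94 + 191.78 = 750.96
The largest value is 812.38 kN·m from combination 1.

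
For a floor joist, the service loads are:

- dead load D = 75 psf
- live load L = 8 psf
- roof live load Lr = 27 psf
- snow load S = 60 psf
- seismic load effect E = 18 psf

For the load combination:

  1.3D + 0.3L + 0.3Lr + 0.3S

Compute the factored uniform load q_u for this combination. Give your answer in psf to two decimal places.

1.3(75) + 0.3(8) + 0.3(27) + 0.3(60) = 97.50 + 2.40 + 8.10 + 18.00 = 126.00
q_u = 126.00 psf.

126.00 psf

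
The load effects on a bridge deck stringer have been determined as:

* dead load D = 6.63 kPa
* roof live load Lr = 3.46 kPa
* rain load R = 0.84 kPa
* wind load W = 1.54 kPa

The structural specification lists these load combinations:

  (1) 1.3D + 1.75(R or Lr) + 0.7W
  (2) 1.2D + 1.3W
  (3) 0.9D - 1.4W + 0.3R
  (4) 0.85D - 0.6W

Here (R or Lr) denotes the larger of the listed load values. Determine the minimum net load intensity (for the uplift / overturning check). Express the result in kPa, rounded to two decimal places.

4.06 kPa

(R or Lr) → Lr = 3.46 kPa.
(1) 1.3(6.63) + 1.75(3.46) + 0.7(1.54) = 15.75
(2) 1.2(6.63) + 1.3(1.54) = 7.96 + 2.00 = 9.96
(3) 0.9(6.63) - 1.4(1.54) + 0.3(0.84) = 5.97 - 2.16 + 0.25 = 4.06
(4) 0.85(6.63) - 0.6(1.54) = 4.71
Combination 3 gives the minimum: 4.06 kPa.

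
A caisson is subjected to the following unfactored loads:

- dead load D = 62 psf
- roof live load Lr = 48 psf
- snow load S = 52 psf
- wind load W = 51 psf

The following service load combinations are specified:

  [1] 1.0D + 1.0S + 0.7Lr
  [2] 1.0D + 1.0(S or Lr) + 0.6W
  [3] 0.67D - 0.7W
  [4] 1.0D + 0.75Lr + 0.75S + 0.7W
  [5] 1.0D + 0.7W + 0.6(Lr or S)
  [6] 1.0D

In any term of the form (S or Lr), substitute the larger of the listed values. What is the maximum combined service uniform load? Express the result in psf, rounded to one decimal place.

(S or Lr) → S = 52 psf; (Lr or S) → S = 52 psf.
[1] 1.0(62) + 1.0(52) + 0.7(48) = 62.0 + 52.0 + 33.6 = 147.6
[2] 1.0(62) + 1.0(52) + 0.6(51) = 62.0 + 52.0 + 30.6 = 144.6
[3] 0.67(62) - 0.7(51) = 41.5 - 35.7 = 5.8
[4] 1.0(62) + 0.75(48) + 0.75(52) + 0.7(51) = 62.0 + 36.0 + 39.0 + 35.7 = 172.7
[5] 1.0(62) + 0.7(51) + 0.6(52) = 62.0 + 35.7 + 31.2 = 128.9
[6] 1.0(62) = 62.0
Combination 4 governs: q = 172.7 psf.

172.7 psf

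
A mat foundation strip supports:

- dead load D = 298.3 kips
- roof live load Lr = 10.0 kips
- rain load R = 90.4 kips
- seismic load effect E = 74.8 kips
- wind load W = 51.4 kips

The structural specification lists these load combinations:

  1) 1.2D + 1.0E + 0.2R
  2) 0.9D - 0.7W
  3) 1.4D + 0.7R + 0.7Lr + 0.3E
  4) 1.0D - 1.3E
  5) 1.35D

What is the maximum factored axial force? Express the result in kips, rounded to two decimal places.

510.34 kips

1) 1.2(298.3) + 1.0(74.8) + 0.2(90.4) = 357.96 + 74.80 + 18.08 = 450.84
2) 0.9(298.3) - 0.7(51.4) = 268.47 - 35.98 = 232.49
3) 1.4(298.3) + 0.7(90.4) + 0.7(10.0) + 0.3(74.8) = 417.62 + 63.28 + 7.00 + 22.44 = 510.34
4) 1.0(298.3) - 1.3(74.8) = 298.30 - 97.24 = 201.06
5) 1.35(298.3) = 402.71
Combination 3 governs: P_u = 510.34 kips.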